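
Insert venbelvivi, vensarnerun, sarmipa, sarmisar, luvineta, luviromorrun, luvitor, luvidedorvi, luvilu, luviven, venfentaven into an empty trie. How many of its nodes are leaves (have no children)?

A leaf is a node with no children — equivalently, the end of a word that is not a proper prefix of any other stored word.
Those words: "luvidedorvi", "luvilu", "luvineta", "luviromorrun", "luvitor", "luviven", "sarmipa", "sarmisar", "venbelvivi", "venfentaven", "vensarnerun"
Leaf count: 11

11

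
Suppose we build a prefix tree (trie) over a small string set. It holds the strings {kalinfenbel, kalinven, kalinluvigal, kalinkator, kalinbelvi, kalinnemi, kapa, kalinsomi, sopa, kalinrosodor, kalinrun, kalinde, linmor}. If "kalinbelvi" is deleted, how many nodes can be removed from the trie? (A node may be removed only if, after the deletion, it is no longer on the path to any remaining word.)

A node on "kalinbelvi"'s path can go only if nothing else ends at it or branches off below it.
The suffix "belvi" (5 nodes) is used only by "kalinbelvi"; the node for "kalin" still has the child "f", so pruning stops there.
Nodes removed: 5

5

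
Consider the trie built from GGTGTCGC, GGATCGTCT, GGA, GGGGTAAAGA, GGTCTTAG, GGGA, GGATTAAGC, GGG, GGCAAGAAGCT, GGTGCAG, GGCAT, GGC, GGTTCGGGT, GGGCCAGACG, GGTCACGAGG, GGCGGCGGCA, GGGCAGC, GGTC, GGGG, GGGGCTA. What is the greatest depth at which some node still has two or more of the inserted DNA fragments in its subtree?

Look for the deepest trie node that still has at least two words in its subtree.
"GGATCGTCT" and "GGATTAAGC" agree on "GGAT" (4 characters) before diverging; nothing deeper is shared.
Longest shared-prefix length: 4

4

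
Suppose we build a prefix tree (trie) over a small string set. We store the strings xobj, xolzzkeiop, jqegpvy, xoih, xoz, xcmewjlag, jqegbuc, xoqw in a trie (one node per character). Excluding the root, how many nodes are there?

35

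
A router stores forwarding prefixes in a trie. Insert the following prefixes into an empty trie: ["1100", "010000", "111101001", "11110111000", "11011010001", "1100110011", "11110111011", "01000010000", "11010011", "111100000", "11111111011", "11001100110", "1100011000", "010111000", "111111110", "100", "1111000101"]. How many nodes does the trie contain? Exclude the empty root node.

Count nodes per top-level branch (shared prefixes stored once):
  '0'-branch (010000, 01000010000, 010111000): 17 nodes
  '1'-branch (100, 1100, 1100011000, 1100110011, 11001100110, 11010011, 11011010001, 111100000, 1111000101, 111101001, 11110111000, 11110111011, 111111110, 11111111011): 59 nodes
Sum: 76

76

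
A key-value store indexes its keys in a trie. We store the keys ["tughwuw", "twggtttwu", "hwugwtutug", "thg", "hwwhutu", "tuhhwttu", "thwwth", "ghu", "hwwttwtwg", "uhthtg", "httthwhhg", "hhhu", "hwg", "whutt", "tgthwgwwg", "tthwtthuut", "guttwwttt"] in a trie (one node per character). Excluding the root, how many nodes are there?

99

For each word, the new-node count is its length minus the longest prefix already in the trie:
  "tughwuw" → 7 new (t, u, g, h, w, u, w)
  "twggtttwu" → prefix "t" already present; 8 new (w, g, g, t, t, t, w, u)
  "hwugwtutug" → 10 new (h, w, u, g, w, t, u, t, u, g)
  "thg" → prefix "t" already present; 2 new (h, g)
  "hwwhutu" → prefix "hw" already present; 5 new (w, h, u, t, u)
  "tuhhwttu" → prefix "tu" already present; 6 new (h, h, w, t, t, u)
  "thwwth" → prefix "th" already present; 4 new (w, w, t, h)
  "ghu" → 3 new (g, h, u)
  "hwwttwtwg" → prefix "hww" already present; 6 new (t, t, w, t, w, g)
  "uhthtg" → 6 new (u, h, t, h, t, g)
  "httthwhhg" → prefix "h" already present; 8 new (t, t, t, h, w, h, h, g)
  "hhhu" → prefix "h" already present; 3 new (h, h, u)
  "hwg" → prefix "hw" already present; 1 new (g)
  "whutt" → 5 new (w, h, u, t, t)
  "tgthwgwwg" → prefix "t" already present; 8 new (g, t, h, w, g, w, w, g)
  "tthwtthuut" → prefix "t" already present; 9 new (t, h, w, t, t, h, u, u, t)
  "guttwwttt" → prefix "g" already present; 8 new (u, t, t, w, w, t, t, t)
Total nodes = 7 + 8 + 10 + 2 + 5 + 6 + 4 + 3 + 6 + 6 + 8 + 3 + 1 + 5 + 8 + 9 + 8 = 99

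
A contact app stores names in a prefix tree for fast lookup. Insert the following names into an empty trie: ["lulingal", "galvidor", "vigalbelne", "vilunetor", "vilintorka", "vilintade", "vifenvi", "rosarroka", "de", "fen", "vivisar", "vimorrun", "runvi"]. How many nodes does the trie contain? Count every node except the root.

For each word, the new-node count is its length minus the longest prefix already in the trie:
  "lulingal" → 8 new (l, u, l, i, n, g, a, l)
  "galvidor" → 8 new (g, a, l, v, i, d, o, r)
  "vigalbelne" → 10 new (v, i, g, a, l, b, e, l, n, e)
  "vilunetor" → prefix "vi" already present; 7 new (l, u, n, e, t, o, r)
  "vilintorka" → prefix "vil" already present; 7 new (i, n, t, o, r, k, a)
  "vilintade" → prefix "vilint" already present; 3 new (a, d, e)
  "vifenvi" → prefix "vi" already present; 5 new (f, e, n, v, i)
  "rosarroka" → 9 new (r, o, s, a, r, r, o, k, a)
  "de" → 2 new (d, e)
  "fen" → 3 new (f, e, n)
  "vivisar" → prefix "vi" already present; 5 new (v, i, s, a, r)
  "vimorrun" → prefix "vi" already present; 6 new (m, o, r, r, u, n)
  "runvi" → prefix "r" already present; 4 new (u, n, v, i)
Total nodes = 8 + 8 + 10 + 7 + 7 + 3 + 5 + 9 + 2 + 3 + 5 + 6 + 4 = 77

77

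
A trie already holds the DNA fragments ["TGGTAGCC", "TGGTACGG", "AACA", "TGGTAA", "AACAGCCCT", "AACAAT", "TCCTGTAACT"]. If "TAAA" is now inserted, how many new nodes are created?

3

Walking "TAAA" from the root, the first 1 characters ("T") follow existing edges; "A" is the first miss.
Each of the 3 remaining characters creates one node.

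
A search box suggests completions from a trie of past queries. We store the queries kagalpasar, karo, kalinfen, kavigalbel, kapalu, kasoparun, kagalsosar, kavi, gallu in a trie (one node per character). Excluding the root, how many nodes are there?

47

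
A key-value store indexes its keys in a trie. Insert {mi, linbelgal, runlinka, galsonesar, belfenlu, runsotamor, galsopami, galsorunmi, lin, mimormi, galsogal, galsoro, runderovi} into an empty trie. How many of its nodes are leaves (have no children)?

Leaves are exactly the stored words that no other stored word extends.
Those words: "belfenlu", "galsogal", "galsonesar", "galsopami", "galsoro", "galsorunmi", "linbelgal", "mimormi", "runderovi", "runlinka", "runsotamor"
Leaf count: 11

11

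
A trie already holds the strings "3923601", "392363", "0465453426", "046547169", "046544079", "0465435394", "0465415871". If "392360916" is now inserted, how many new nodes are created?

The longest prefix of "392360916" already in the trie is "392360" (length 6).
New nodes needed: |"392360916"| − 6 = 9 − 6 = 3.

3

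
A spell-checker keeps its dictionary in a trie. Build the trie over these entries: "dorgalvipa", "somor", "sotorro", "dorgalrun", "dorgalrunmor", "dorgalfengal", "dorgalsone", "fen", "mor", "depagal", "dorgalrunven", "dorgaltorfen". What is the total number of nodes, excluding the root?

57

Insert word by word; a character creates a node only if that edge doesn't already exist:
  "dorgalvipa" → 10 new (d, o, r, g, a, l, v, i, p, a)
  "somor" → 5 new (s, o, m, o, r)
  "sotorro" → prefix "so" already present; 5 new (t, o, r, r, o)
  "dorgalrun" → prefix "dorgal" already present; 3 new (r, u, n)
  "dorgalrunmor" → prefix "dorgalrun" already present; 3 new (m, o, r)
  "dorgalfengal" → prefix "dorgal" already present; 6 new (f, e, n, g, a, l)
  "dorgalsone" → prefix "dorgal" already present; 4 new (s, o, n, e)
  "fen" → 3 new (f, e, n)
  "mor" → 3 new (m, o, r)
  "depagal" → prefix "d" already present; 6 new (e, p, a, g, a, l)
  "dorgalrunven" → prefix "dorgalrun" already present; 3 new (v, e, n)
  "dorgaltorfen" → prefix "dorgal" already present; 6 new (t, o, r, f, e, n)
Total nodes = 10 + 5 + 5 + 3 + 3 + 6 + 4 + 3 + 3 + 6 + 3 + 6 = 57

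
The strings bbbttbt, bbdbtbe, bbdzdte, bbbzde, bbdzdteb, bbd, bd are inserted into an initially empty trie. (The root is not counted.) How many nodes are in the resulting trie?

Count nodes per top-level branch (shared prefixes stored once):
  'b'-branch (bbbttbt, bbbzde, bbd, bbdbtbe, bbdzdte, bbdzdteb, bd): 21 nodes
Sum: 21

21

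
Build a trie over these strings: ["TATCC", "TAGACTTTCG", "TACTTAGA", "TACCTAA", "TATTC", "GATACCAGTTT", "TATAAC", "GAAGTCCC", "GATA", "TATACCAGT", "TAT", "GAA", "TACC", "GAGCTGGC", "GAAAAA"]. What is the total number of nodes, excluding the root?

59

Insert word by word; a character creates a node only if that edge doesn't already exist:
  "TATCC" → 5 new (T, A, T, C, C)
  "TAGACTTTCG" → prefix "TA" already present; 8 new (G, A, C, T, T, T, C, G)
  "TACTTAGA" → prefix "TA" already present; 6 new (C, T, T, A, G, A)
  "TACCTAA" → prefix "TAC" already present; 4 new (C, T, A, A)
  "TATTC" → prefix "TAT" already present; 2 new (T, C)
  "GATACCAGTTT" → 11 new (G, A, T, A, C, C, A, G, T, T, T)
  "TATAAC" → prefix "TAT" already present; 3 new (A, A, C)
  "GAAGTCCC" → prefix "GA" already present; 6 new (A, G, T, C, C, C)
  "GATA" → prefix "GATA" already present; 0 new (none)
  "TATACCAGT" → prefix "TATA" already present; 5 new (C, C, A, G, T)
  "TAT" → prefix "TAT" already present; 0 new (none)
  "GAA" → prefix "GAA" already present; 0 new (none)
  "TACC" → prefix "TACC" already present; 0 new (none)
  "GAGCTGGC" → prefix "GA" already present; 6 new (G, C, T, G, G, C)
  "GAAAAA" → prefix "GAA" already present; 3 new (A, A, A)
Total nodes = 5 + 8 + 6 + 4 + 2 + 11 + 3 + 6 + 0 + 5 + 0 + 0 + 0 + 6 + 3 = 59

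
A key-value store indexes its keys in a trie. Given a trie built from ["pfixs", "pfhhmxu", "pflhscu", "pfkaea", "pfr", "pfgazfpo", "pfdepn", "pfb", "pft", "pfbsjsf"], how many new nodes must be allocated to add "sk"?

No existing word starts with "s", so every character of "sk" needs a new node.
2 − 0 = 2 new nodes.

2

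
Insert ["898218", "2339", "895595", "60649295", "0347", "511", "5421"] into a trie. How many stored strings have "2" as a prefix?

1

Traverse to the node for "2", then collect every word in that subtree.
Matches: "2339"
Count: 1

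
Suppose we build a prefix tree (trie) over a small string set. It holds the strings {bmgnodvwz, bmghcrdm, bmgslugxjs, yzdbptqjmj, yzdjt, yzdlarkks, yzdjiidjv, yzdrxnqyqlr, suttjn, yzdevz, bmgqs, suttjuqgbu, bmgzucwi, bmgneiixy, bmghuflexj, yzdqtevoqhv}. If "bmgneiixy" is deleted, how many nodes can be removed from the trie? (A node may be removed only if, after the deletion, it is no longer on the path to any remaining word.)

5

A node on "bmgneiixy"'s path can go only if nothing else ends at it or branches off below it.
The suffix "eiixy" (5 nodes) is used only by "bmgneiixy"; the node for "bmgn" still has the child "o", so pruning stops there.
Nodes removed: 5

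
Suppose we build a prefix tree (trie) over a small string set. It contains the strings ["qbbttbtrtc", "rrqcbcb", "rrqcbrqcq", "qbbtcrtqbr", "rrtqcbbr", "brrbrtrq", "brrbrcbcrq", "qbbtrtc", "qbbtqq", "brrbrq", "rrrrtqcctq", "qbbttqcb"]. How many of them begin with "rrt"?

Walk to "rrt"; the words in its subtree are exactly those with that prefix.
Matches: "rrtqcbbr"
Count: 1

1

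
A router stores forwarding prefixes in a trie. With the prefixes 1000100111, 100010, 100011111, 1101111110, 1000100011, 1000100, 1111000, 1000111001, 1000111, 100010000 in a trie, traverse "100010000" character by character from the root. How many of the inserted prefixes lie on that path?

Traverse "100010000" character by character; count nodes along the way that are marked as word ends.
Prefixes of the query that are stored words: "100010", "1000100", "100010000"
Count: 3

3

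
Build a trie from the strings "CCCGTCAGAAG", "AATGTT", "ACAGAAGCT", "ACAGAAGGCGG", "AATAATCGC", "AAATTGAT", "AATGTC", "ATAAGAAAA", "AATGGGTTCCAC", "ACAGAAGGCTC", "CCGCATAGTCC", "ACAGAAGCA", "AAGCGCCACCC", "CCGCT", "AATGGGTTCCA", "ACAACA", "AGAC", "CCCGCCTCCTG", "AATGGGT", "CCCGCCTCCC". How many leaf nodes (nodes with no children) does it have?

18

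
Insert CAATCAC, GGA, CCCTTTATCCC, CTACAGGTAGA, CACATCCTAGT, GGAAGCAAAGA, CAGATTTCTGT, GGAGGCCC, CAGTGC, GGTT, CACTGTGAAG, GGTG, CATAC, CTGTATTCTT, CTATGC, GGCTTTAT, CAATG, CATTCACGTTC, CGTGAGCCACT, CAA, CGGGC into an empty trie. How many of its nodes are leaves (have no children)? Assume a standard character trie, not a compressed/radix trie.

19

A leaf is a node with no children — equivalently, the end of a word that is not a proper prefix of any other stored word.
Those words: "CAATCAC", "CAATG", "CACATCCTAGT", "CACTGTGAAG", "CAGATTTCTGT", "CAGTGC", "CATAC", "CATTCACGTTC", "CCCTTTATCCC", "CGGGC", "CGTGAGCCACT", "CTACAGGTAGA", "CTATGC", "CTGTATTCTT", "GGAAGCAAAGA", "GGAGGCCC", "GGCTTTAT", "GGTG", "GGTT"
Leaf count: 19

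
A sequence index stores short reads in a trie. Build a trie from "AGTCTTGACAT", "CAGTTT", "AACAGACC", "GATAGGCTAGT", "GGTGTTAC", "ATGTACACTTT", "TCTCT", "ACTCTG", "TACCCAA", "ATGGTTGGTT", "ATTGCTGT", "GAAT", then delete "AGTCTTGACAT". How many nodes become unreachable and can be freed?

Walk "AGTCTTGACAT" from the leaf back toward the root, removing each node that no remaining word uses.
The suffix "GTCTTGACAT" (10 nodes) is used only by "AGTCTTGACAT"; the node for "A" still has the child "A", so pruning stops there.
Nodes removed: 10

10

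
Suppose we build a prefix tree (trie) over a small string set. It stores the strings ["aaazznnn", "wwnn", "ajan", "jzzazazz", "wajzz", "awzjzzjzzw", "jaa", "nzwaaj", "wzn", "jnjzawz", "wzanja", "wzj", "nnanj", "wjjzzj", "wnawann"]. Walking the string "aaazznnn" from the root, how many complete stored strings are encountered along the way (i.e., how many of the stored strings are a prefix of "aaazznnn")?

1

Traverse "aaazznnn" character by character; count nodes along the way that are marked as word ends.
Prefixes of the query that are stored words: "aaazznnn"
Count: 1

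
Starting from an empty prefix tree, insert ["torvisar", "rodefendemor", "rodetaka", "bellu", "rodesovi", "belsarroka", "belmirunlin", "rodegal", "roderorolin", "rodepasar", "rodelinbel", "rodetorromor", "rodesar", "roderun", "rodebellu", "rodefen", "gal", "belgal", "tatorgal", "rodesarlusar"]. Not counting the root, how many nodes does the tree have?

Trace insertions, counting only characters that open a new branch:
  "torvisar" → 8 new (t, o, r, v, i, s, a, r)
  "rodefendemor" → 12 new (r, o, d, e, f, e, n, d, e, m, o, r)
  "rodetaka" → prefix "rode" already present; 4 new (t, a, k, a)
  "bellu" → 5 new (b, e, l, l, u)
  "rodesovi" → prefix "rode" already present; 4 new (s, o, v, i)
  "belsarroka" → prefix "bel" already present; 7 new (s, a, r, r, o, k, a)
  "belmirunlin" → prefix "bel" already present; 8 new (m, i, r, u, n, l, i, n)
  "rodegal" → prefix "rode" already present; 3 new (g, a, l)
  "roderorolin" → prefix "rode" already present; 7 new (r, o, r, o, l, i, n)
  "rodepasar" → prefix "rode" already present; 5 new (p, a, s, a, r)
  "rodelinbel" → prefix "rode" already present; 6 new (l, i, n, b, e, l)
  "rodetorromor" → prefix "rodet" already present; 7 new (o, r, r, o, m, o, r)
  "rodesar" → prefix "rodes" already present; 2 new (a, r)
  "roderun" → prefix "roder" already present; 2 new (u, n)
  "rodebellu" → prefix "rode" already present; 5 new (b, e, l, l, u)
  "rodefen" → prefix "rodefen" already present; 0 new (none)
  "gal" → 3 new (g, a, l)
  "belgal" → prefix "bel" already present; 3 new (g, a, l)
  "tatorgal" → prefix "t" already present; 7 new (a, t, o, r, g, a, l)
  "rodesarlusar" → prefix "rodesar" already present; 5 new (l, u, s, a, r)
Total nodes = 8 + 12 + 4 + 5 + 4 + 7 + 8 + 3 + 7 + 5 + 6 + 7 + 2 + 2 + 5 + 0 + 3 + 3 + 7 + 5 = 103

103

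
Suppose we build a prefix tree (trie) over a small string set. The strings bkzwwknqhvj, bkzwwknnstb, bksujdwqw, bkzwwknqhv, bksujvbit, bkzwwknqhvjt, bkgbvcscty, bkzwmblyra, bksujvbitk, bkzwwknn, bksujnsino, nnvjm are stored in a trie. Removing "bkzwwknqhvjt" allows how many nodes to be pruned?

1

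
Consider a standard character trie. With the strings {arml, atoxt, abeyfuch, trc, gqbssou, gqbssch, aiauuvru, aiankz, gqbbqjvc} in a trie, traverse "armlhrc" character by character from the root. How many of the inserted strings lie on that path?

1

Check each prefix of "armlhrc" against the stored set — each match is an end-marker on the path.
Prefixes of the query that are stored words: "arml"
Count: 1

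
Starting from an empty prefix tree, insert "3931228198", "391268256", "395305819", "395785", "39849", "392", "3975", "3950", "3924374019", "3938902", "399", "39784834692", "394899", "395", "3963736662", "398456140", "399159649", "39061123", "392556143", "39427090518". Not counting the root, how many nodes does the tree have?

97

Count nodes per top-level branch (shared prefixes stored once):
  '3'-branch (39061123, 391268256, 392, 3924374019, 392556143, 3931228198, 3938902, 39427090518, 394899, 395, 3950, 395305819, 395785, 3963736662, 3975, 39784834692, 398456140, 39849, 399, 399159649): 97 nodes
Sum: 97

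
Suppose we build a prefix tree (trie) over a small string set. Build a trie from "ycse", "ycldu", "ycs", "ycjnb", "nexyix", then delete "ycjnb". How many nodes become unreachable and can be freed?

3

A node on "ycjnb"'s path can go only if nothing else ends at it or branches off below it.
The suffix "jnb" (3 nodes) is used only by "ycjnb"; the node for "yc" still has the child "s", so pruning stops there.
Nodes removed: 3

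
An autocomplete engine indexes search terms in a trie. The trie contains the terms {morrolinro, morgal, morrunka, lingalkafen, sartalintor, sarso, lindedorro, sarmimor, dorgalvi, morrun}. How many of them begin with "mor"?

4

Traverse to the node for "mor", then collect every word in that subtree.
Words under "mor": morgal, morrolinro, morrun, morrunka
Count: 4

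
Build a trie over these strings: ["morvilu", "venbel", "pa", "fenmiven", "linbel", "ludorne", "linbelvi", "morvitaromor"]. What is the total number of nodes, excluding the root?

For each word, the new-node count is its length minus the longest prefix already in the trie:
  "morvilu" → 7 new (m, o, r, v, i, l, u)
  "venbel" → 6 new (v, e, n, b, e, l)
  "pa" → 2 new (p, a)
  "fenmiven" → 8 new (f, e, n, m, i, v, e, n)
  "linbel" → 6 new (l, i, n, b, e, l)
  "ludorne" → prefix "l" already present; 6 new (u, d, o, r, n, e)
  "linbelvi" → prefix "linbel" already present; 2 new (v, i)
  "morvitaromor" → prefix "morvi" already present; 7 new (t, a, r, o, m, o, r)
Total nodes = 7 + 6 + 2 + 8 + 6 + 6 + 2 + 7 = 44

44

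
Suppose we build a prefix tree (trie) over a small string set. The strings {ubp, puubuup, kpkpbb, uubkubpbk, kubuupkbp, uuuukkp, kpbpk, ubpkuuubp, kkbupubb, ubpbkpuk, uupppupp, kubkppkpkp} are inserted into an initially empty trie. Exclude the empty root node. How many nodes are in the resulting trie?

71

Trace insertions, counting only characters that open a new branch:
  "ubp" → 3 new (u, b, p)
  "puubuup" → 7 new (p, u, u, b, u, u, p)
  "kpkpbb" → 6 new (k, p, k, p, b, b)
  "uubkubpbk" → prefix "u" already present; 8 new (u, b, k, u, b, p, b, k)
  "kubuupkbp" → prefix "k" already present; 8 new (u, b, u, u, p, k, b, p)
  "uuuukkp" → prefix "uu" already present; 5 new (u, u, k, k, p)
  "kpbpk" → prefix "kp" already present; 3 new (b, p, k)
  "ubpkuuubp" → prefix "ubp" already present; 6 new (k, u, u, u, b, p)
  "kkbupubb" → prefix "k" already present; 7 new (k, b, u, p, u, b, b)
  "ubpbkpuk" → prefix "ubp" already present; 5 new (b, k, p, u, k)
  "uupppupp" → prefix "uu" already present; 6 new (p, p, p, u, p, p)
  "kubkppkpkp" → prefix "kub" already present; 7 new (k, p, p, k, p, k, p)
Total nodes = 3 + 7 + 6 + 8 + 8 + 5 + 3 + 6 + 7 + 5 + 6 + 7 = 71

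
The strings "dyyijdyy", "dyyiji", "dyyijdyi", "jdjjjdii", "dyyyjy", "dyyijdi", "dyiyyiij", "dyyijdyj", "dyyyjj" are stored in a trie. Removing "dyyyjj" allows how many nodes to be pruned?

1

A node on "dyyyjj"'s path can go only if nothing else ends at it or branches off below it.
The suffix "j" (1 node) is used only by "dyyyjj"; the node for "dyyyj" still has the child "y", so pruning stops there.
Nodes removed: 1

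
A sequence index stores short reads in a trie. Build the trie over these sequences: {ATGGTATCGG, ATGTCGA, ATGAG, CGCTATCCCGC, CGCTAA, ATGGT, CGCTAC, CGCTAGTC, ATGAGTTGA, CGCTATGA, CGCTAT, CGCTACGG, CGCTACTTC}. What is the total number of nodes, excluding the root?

43

Trace insertions, counting only characters that open a new branch:
  "ATGGTATCGG" → 10 new (A, T, G, G, T, A, T, C, G, G)
  "ATGTCGA" → prefix "ATG" already present; 4 new (T, C, G, A)
  "ATGAG" → prefix "ATG" already present; 2 new (A, G)
  "CGCTATCCCGC" → 11 new (C, G, C, T, A, T, C, C, C, G, C)
  "CGCTAA" → prefix "CGCTA" already present; 1 new (A)
  "ATGGT" → prefix "ATGGT" already present; 0 new (none)
  "CGCTAC" → prefix "CGCTA" already present; 1 new (C)
  "CGCTAGTC" → prefix "CGCTA" already present; 3 new (G, T, C)
  "ATGAGTTGA" → prefix "ATGAG" already present; 4 new (T, T, G, A)
  "CGCTATGA" → prefix "CGCTAT" already present; 2 new (G, A)
  "CGCTAT" → prefix "CGCTAT" already present; 0 new (none)
  "CGCTACGG" → prefix "CGCTAC" already present; 2 new (G, G)
  "CGCTACTTC" → prefix "CGCTAC" already present; 3 new (T, T, C)
Total nodes = 10 + 4 + 2 + 11 + 1 + 0 + 1 + 3 + 4 + 2 + 0 + 2 + 3 = 43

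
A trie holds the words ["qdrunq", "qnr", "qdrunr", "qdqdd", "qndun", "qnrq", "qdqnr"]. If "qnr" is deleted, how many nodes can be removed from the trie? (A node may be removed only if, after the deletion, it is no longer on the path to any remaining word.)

Walk "qnr" from the leaf back toward the root, removing each node that no remaining word uses.
Every node on "qnr" is still needed (e.g. by "qnrq"), so nothing is freed.
Nodes removed: 0

0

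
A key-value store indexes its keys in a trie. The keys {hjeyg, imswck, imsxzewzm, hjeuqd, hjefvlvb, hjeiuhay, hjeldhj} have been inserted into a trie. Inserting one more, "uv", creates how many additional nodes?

2

"uv" shares no prefix with any stored word, so all 2 characters open new nodes.
2 − 0 = 2 new nodes.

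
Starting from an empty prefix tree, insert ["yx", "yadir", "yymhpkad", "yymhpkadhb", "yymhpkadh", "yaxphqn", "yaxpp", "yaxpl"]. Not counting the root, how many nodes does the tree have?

22

Trie structure (* marks end of a word):
(root)
└─ y
   ├─ a
   │  ├─ d
   │  │  └─ i
   │  │     └─ r *
   │  └─ x
   │     └─ p
   │        ├─ h
   │        │  └─ q
   │        │     └─ n *
   │        ├─ l *
   │        └─ p *
   ├─ x *
   └─ y
      └─ m
         └─ h
            └─ p
               └─ k
                  └─ a
                     └─ d *
                        └─ h *
                           └─ b *
Counting every labelled node above: 22.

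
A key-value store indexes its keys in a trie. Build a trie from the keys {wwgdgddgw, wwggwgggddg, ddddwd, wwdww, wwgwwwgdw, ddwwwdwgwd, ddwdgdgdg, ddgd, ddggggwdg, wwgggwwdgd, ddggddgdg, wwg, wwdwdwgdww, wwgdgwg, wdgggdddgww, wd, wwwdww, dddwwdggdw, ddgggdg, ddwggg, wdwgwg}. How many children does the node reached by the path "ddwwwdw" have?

1

The children of the "ddwwwdw" node are the distinct next characters among strings starting with "ddwwwdw".
Distinct next characters after "ddwwwdw": g.
That node has 1 child edge.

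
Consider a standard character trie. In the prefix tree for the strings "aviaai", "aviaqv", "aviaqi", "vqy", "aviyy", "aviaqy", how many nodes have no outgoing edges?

6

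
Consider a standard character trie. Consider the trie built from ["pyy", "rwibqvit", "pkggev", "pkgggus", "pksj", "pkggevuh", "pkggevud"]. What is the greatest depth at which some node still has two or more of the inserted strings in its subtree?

Equivalently: take the maximum, over all pairs, of their longest common prefix length.
e.g. "pkggevud" and "pkggevuh" share the prefix "pkggevu" of length 7; no pair shares a longer one.
Longest shared-prefix length: 7

7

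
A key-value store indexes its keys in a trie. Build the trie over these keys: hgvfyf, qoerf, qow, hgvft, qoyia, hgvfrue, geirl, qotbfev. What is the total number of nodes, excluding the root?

29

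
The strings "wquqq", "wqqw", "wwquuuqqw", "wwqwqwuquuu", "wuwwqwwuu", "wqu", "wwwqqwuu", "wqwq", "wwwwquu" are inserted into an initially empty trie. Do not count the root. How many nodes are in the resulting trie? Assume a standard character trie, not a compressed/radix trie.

Insert word by word; a character creates a node only if that edge doesn't already exist:
  "wquqq" → 5 new (w, q, u, q, q)
  "wqqw" → prefix "wq" already present; 2 new (q, w)
  "wwquuuqqw" → prefix "w" already present; 8 new (w, q, u, u, u, q, q, w)
  "wwqwqwuquuu" → prefix "wwq" already present; 8 new (w, q, w, u, q, u, u, u)
  "wuwwqwwuu" → prefix "w" already present; 8 new (u, w, w, q, w, w, u, u)
  "wqu" → prefix "wqu" already present; 0 new (none)
  "wwwqqwuu" → prefix "ww" already present; 6 new (w, q, q, w, u, u)
  "wqwq" → prefix "wq" already present; 2 new (w, q)
  "wwwwquu" → prefix "www" already present; 4 new (w, q, u, u)
Total nodes = 5 + 2 + 8 + 8 + 8 + 0 + 6 + 2 + 4 = 43

43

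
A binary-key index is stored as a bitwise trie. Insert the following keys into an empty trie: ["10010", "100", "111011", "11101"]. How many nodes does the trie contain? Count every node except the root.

For each word, the new-node count is its length minus the longest prefix already in the trie:
  "10010" → 5 new (1, 0, 0, 1, 0)
  "100" → prefix "100" already present; 0 new (none)
  "111011" → prefix "1" already present; 5 new (1, 1, 0, 1, 1)
  "11101" → prefix "11101" already present; 0 new (none)
Total nodes = 5 + 0 + 5 + 0 = 10

10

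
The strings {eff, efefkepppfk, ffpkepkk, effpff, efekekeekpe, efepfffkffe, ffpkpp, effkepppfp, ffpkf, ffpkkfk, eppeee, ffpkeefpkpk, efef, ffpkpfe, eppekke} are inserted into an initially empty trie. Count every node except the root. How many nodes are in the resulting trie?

68

Insert word by word; a character creates a node only if that edge doesn't already exist:
  "eff" → 3 new (e, f, f)
  "efefkepppfk" → prefix "ef" already present; 9 new (e, f, k, e, p, p, p, f, k)
  "ffpkepkk" → 8 new (f, f, p, k, e, p, k, k)
  "effpff" → prefix "eff" already present; 3 new (p, f, f)
  "efekekeekpe" → prefix "efe" already present; 8 new (k, e, k, e, e, k, p, e)
  "efepfffkffe" → prefix "efe" already present; 8 new (p, f, f, f, k, f, f, e)
  "ffpkpp" → prefix "ffpk" already present; 2 new (p, p)
  "effkepppfp" → prefix "eff" already present; 7 new (k, e, p, p, p, f, p)
  "ffpkf" → prefix "ffpk" already present; 1 new (f)
  "ffpkkfk" → prefix "ffpk" already present; 3 new (k, f, k)
  "eppeee" → prefix "e" already present; 5 new (p, p, e, e, e)
  "ffpkeefpkpk" → prefix "ffpke" already present; 6 new (e, f, p, k, p, k)
  "efef" → prefix "efef" already present; 0 new (none)
  "ffpkpfe" → prefix "ffpkp" already present; 2 new (f, e)
  "eppekke" → prefix "eppe" already present; 3 new (k, k, e)
Total nodes = 3 + 9 + 8 + 3 + 8 + 8 + 2 + 7 + 1 + 3 + 5 + 6 + 0 + 2 + 3 = 68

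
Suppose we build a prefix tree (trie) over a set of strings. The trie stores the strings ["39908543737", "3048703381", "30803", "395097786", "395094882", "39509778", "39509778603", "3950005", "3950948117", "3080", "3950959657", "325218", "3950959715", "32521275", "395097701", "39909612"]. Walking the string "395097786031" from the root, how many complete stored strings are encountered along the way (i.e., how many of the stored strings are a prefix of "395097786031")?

3

Walk "395097786031" from the root; an end-of-word marker is hit whenever a stored word is a prefix of "395097786031".
Prefixes of the query that are stored words: "39509778", "395097786", "39509778603"
Count: 3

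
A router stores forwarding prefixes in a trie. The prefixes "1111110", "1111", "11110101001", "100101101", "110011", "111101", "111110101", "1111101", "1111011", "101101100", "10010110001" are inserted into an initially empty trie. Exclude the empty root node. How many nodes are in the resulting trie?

41

Trace insertions, counting only characters that open a new branch:
  "1111110" → 7 new (1, 1, 1, 1, 1, 1, 0)
  "1111" → prefix "1111" already present; 0 new (none)
  "11110101001" → prefix "1111" already present; 7 new (0, 1, 0, 1, 0, 0, 1)
  "100101101" → prefix "1" already present; 8 new (0, 0, 1, 0, 1, 1, 0, 1)
  "110011" → prefix "11" already present; 4 new (0, 0, 1, 1)
  "111101" → prefix "111101" already present; 0 new (none)
  "111110101" → prefix "11111" already present; 4 new (0, 1, 0, 1)
  "1111101" → prefix "1111101" already present; 0 new (none)
  "1111011" → prefix "111101" already present; 1 new (1)
  "101101100" → prefix "10" already present; 7 new (1, 1, 0, 1, 1, 0, 0)
  "10010110001" → prefix "10010110" already present; 3 new (0, 0, 1)
Total nodes = 7 + 0 + 7 + 8 + 4 + 0 + 4 + 0 + 1 + 7 + 3 = 41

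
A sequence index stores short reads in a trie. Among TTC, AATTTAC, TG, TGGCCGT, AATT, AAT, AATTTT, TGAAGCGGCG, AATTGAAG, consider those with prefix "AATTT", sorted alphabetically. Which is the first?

AATTTAC

DFS of the "AATTT" subtree visits, in order: "AATTTAC", "AATTTT"
Position 1: AATTTAC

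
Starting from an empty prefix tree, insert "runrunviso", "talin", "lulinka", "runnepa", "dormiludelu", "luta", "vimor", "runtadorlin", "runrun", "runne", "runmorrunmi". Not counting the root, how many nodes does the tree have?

60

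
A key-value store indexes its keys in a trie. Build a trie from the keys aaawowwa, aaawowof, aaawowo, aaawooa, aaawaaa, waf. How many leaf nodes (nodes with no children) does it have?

A leaf is a node with no children — equivalently, the end of a word that is not a proper prefix of any other stored word.
Those words: "aaawaaa", "aaawooa", "aaawowof", "aaawowwa", "waf"
Leaf count: 5

5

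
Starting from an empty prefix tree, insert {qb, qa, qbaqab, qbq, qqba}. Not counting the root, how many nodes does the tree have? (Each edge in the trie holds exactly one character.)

Trace insertions, counting only characters that open a new branch:
  "qb" → 2 new (q, b)
  "qa" → prefix "q" already present; 1 new (a)
  "qbaqab" → prefix "qb" already present; 4 new (a, q, a, b)
  "qbq" → prefix "qb" already present; 1 new (q)
  "qqba" → prefix "q" already present; 3 new (q, b, a)
Total nodes = 2 + 1 + 4 + 1 + 3 = 11

11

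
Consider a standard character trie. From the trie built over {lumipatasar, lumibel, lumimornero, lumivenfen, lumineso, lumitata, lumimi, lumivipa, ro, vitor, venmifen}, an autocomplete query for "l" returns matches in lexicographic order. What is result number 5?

Words with prefix "l", in lexicographic order: "lumibel", "lumimi", "lumimornero", "lumineso", "lumipatasar", "lumitata", "lumivenfen", "lumivipa"
The 5th is lumipatasar.

lumipatasar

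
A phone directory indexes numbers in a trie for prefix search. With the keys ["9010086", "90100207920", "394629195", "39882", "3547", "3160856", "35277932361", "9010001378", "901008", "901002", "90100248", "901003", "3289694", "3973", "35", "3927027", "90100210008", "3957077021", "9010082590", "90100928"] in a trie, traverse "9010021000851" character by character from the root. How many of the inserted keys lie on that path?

2

Traverse "9010021000851" character by character; count nodes along the way that are marked as word ends.
Prefixes of the query that are stored words: "901002", "90100210008"
Count: 2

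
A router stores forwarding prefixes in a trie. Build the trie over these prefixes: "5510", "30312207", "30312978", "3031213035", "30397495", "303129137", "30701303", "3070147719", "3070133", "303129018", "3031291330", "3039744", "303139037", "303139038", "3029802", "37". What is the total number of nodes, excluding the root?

Trace insertions, counting only characters that open a new branch:
  "5510" → 4 new (5, 5, 1, 0)
  "30312207" → 8 new (3, 0, 3, 1, 2, 2, 0, 7)
  "30312978" → prefix "30312" already present; 3 new (9, 7, 8)
  "3031213035" → prefix "30312" already present; 5 new (1, 3, 0, 3, 5)
  "30397495" → prefix "303" already present; 5 new (9, 7, 4, 9, 5)
  "303129137" → prefix "303129" already present; 3 new (1, 3, 7)
  "30701303" → prefix "30" already present; 6 new (7, 0, 1, 3, 0, 3)
  "3070147719" → prefix "30701" already present; 5 new (4, 7, 7, 1, 9)
  "3070133" → prefix "307013" already present; 1 new (3)
  "303129018" → prefix "303129" already present; 3 new (0, 1, 8)
  "3031291330" → prefix "30312913" already present; 2 new (3, 0)
  "3039744" → prefix "303974" already present; 1 new (4)
  "303139037" → prefix "3031" already present; 5 new (3, 9, 0, 3, 7)
  "303139038" → prefix "30313903" already present; 1 new (8)
  "3029802" → prefix "30" already present; 5 new (2, 9, 8, 0, 2)
  "37" → prefix "3" already present; 1 new (7)
Total nodes = 4 + 8 + 3 + 5 + 5 + 3 + 6 + 5 + 1 + 3 + 2 + 1 + 5 + 1 + 5 + 1 = 58

58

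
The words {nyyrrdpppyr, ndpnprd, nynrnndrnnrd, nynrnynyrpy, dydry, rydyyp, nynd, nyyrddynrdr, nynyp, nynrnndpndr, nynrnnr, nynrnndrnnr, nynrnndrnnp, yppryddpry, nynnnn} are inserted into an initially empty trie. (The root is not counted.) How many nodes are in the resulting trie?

73

For each word, the new-node count is its length minus the longest prefix already in the trie:
  "nyyrrdpppyr" → 11 new (n, y, y, r, r, d, p, p, p, y, r)
  "ndpnprd" → prefix "n" already present; 6 new (d, p, n, p, r, d)
  "nynrnndrnnrd" → prefix "ny" already present; 10 new (n, r, n, n, d, r, n, n, r, d)
  "nynrnynyrpy" → prefix "nynrn" already present; 6 new (y, n, y, r, p, y)
  "dydry" → 5 new (d, y, d, r, y)
  "rydyyp" → 6 new (r, y, d, y, y, p)
  "nynd" → prefix "nyn" already present; 1 new (d)
  "nyyrddynrdr" → prefix "nyyr" already present; 7 new (d, d, y, n, r, d, r)
  "nynyp" → prefix "nyn" already present; 2 new (y, p)
  "nynrnndpndr" → prefix "nynrnnd" already present; 4 new (p, n, d, r)
  "nynrnnr" → prefix "nynrnn" already present; 1 new (r)
  "nynrnndrnnr" → prefix "nynrnndrnnr" already present; 0 new (none)
  "nynrnndrnnp" → prefix "nynrnndrnn" already present; 1 new (p)
  "yppryddpry" → 10 new (y, p, p, r, y, d, d, p, r, y)
  "nynnnn" → prefix "nyn" already present; 3 new (n, n, n)
Total nodes = 11 + 6 + 10 + 6 + 5 + 6 + 1 + 7 + 2 + 4 + 1 + 0 + 1 + 10 + 3 = 73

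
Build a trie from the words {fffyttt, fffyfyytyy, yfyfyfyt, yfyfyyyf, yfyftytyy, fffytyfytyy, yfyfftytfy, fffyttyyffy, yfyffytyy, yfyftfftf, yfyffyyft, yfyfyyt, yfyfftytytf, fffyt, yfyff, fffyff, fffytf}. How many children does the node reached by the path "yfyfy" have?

2

Walk "yfyfy" from the root, arriving at one node.
Distinct next characters after "yfyfy": f, y.
That node has 2 child edges.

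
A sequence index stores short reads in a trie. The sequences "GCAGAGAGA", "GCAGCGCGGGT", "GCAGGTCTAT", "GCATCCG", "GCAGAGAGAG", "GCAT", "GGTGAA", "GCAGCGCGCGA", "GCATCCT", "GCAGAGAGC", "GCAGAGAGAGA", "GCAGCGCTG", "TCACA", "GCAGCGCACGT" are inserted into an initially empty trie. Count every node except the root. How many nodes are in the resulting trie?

49

For each word, the new-node count is its length minus the longest prefix already in the trie:
  "GCAGAGAGA" → 9 new (G, C, A, G, A, G, A, G, A)
  "GCAGCGCGGGT" → prefix "GCAG" already present; 7 new (C, G, C, G, G, G, T)
  "GCAGGTCTAT" → prefix "GCAG" already present; 6 new (G, T, C, T, A, T)
  "GCATCCG" → prefix "GCA" already present; 4 new (T, C, C, G)
  "GCAGAGAGAG" → prefix "GCAGAGAGA" already present; 1 new (G)
  "GCAT" → prefix "GCAT" already present; 0 new (none)
  "GGTGAA" → prefix "G" already present; 5 new (G, T, G, A, A)
  "GCAGCGCGCGA" → prefix "GCAGCGCG" already present; 3 new (C, G, A)
  "GCATCCT" → prefix "GCATCC" already present; 1 new (T)
  "GCAGAGAGC" → prefix "GCAGAGAG" already present; 1 new (C)
  "GCAGAGAGAGA" → prefix "GCAGAGAGAG" already present; 1 new (A)
  "GCAGCGCTG" → prefix "GCAGCGC" already present; 2 new (T, G)
  "TCACA" → 5 new (T, C, A, C, A)
  "GCAGCGCACGT" → prefix "GCAGCGC" already present; 4 new (A, C, G, T)
Total nodes = 9 + 7 + 6 + 4 + 1 + 0 + 5 + 3 + 1 + 1 + 1 + 2 + 5 + 4 = 49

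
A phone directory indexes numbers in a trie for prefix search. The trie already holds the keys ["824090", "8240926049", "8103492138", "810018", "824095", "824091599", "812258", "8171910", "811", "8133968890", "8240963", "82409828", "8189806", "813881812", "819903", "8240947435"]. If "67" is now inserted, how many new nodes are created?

2

No existing word starts with "6", so every character of "67" needs a new node.
2 − 0 = 2 new nodes.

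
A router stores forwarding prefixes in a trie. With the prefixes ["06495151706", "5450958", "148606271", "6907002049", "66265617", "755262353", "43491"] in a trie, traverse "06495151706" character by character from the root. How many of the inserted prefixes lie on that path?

Check each prefix of "06495151706" against the stored set — each match is an end-marker on the path.
Prefixes of the query that are stored words: "06495151706"
Count: 1

1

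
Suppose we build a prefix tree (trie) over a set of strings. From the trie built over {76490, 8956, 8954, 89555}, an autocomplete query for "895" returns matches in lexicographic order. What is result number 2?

89555

Filter for "895…" and sort: "8954", "89555", "8956"
The 2nd is 89555.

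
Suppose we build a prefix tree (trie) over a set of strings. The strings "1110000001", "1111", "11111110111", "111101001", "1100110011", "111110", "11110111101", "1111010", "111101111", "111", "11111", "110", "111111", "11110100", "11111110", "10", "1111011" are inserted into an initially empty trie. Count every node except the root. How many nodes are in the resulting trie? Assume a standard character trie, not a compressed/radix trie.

Trace insertions, counting only characters that open a new branch:
  "1110000001" → 10 new (1, 1, 1, 0, 0, 0, 0, 0, 0, 1)
  "1111" → prefix "111" already present; 1 new (1)
  "11111110111" → prefix "1111" already present; 7 new (1, 1, 1, 0, 1, 1, 1)
  "111101001" → prefix "1111" already present; 5 new (0, 1, 0, 0, 1)
  "1100110011" → prefix "11" already present; 8 new (0, 0, 1, 1, 0, 0, 1, 1)
  "111110" → prefix "11111" already present; 1 new (0)
  "11110111101" → prefix "111101" already present; 5 new (1, 1, 1, 0, 1)
  "1111010" → prefix "1111010" already present; 0 new (none)
  "111101111" → prefix "111101111" already present; 0 new (none)
  "111" → prefix "111" already present; 0 new (none)
  "11111" → prefix "11111" already present; 0 new (none)
  "110" → prefix "110" already present; 0 new (none)
  "111111" → prefix "111111" already present; 0 new (none)
  "11110100" → prefix "11110100" already present; 0 new (none)
  "11111110" → prefix "11111110" already present; 0 new (none)
  "10" → prefix "1" already present; 1 new (0)
  "1111011" → prefix "1111011" already present; 0 new (none)
Total nodes = 10 + 1 + 7 + 5 + 8 + 1 + 5 + 0 + 0 + 0 + 0 + 0 + 0 + 0 + 0 + 1 + 0 = 38

38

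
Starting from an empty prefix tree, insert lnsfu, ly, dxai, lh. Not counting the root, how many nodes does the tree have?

11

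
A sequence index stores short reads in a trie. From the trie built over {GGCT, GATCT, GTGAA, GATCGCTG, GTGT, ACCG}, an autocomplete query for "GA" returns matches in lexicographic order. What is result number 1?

GATCGCTG

DFS of the "GA" subtree visits, in order: "GATCGCTG", "GATCT"
Position 1: GATCGCTG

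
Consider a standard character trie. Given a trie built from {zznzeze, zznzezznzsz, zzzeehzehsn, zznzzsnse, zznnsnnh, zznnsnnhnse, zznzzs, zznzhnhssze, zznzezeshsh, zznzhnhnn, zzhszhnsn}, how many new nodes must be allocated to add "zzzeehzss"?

2

The longest prefix of "zzzeehzss" already in the trie is "zzzeehz" (length 7).
New nodes needed: |"zzzeehzss"| − 7 = 9 − 7 = 2.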